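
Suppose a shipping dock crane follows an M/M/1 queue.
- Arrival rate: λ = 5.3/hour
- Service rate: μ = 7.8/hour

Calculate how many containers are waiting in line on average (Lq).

ρ = λ/μ = 5.3/7.8 = 0.6795
For M/M/1: Lq = λ²/(μ(μ-λ))
Lq = 28.09/(7.8 × 2.50)
Lq = 1.4405 containers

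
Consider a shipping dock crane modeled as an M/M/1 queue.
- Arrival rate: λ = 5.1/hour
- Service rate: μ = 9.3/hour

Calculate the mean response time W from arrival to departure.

First, compute utilization: ρ = λ/μ = 5.1/9.3 = 0.5484
For M/M/1: W = 1/(μ-λ)
W = 1/(9.3-5.1) = 1/4.20
W = 0.2381 hours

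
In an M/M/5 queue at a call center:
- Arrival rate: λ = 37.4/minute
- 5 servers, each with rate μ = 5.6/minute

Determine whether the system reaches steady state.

Stability requires ρ = λ/(cμ) < 1
ρ = 37.4/(5 × 5.6) = 37.4/28.00 = 1.3357
Since 1.3357 ≥ 1, the system is UNSTABLE.
Need c > λ/μ = 37.4/5.6 = 6.68.
Minimum servers needed: c = 7.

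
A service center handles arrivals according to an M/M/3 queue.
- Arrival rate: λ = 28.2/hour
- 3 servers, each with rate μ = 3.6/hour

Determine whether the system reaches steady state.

Stability requires ρ = λ/(cμ) < 1
ρ = 28.2/(3 × 3.6) = 28.2/10.80 = 2.6111
Since 2.6111 ≥ 1, the system is UNSTABLE.
Need c > λ/μ = 28.2/3.6 = 7.83.
Minimum servers needed: c = 8.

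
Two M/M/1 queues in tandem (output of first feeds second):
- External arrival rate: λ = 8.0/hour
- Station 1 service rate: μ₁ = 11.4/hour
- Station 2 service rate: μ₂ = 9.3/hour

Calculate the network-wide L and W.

By Jackson's theorem, each station behaves as independent M/M/1.
Station 1: ρ₁ = 8.0/11.4 = 0.7018, L₁ = ρ₁/(1-ρ₁) = λ/(μ₁-λ) = 8.0/3.40 = 2.35294
Station 2: ρ₂ = 8.0/9.3 = 0.8602, L₂ = ρ₂/(1-ρ₂) = λ/(μ₂-λ) = 8.0/1.30 = 6.15385
Total: L = L₁ + L₂ = 2.35294 + 6.15385 = 8.50679
W = L/λ = 8.50679/8.0 = 1.0633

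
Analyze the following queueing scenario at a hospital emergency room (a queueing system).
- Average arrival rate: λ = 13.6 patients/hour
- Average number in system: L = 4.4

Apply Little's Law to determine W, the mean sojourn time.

Little's Law: L = λW, so W = L/λ
W = 4.4/13.6 = 0.3235 hours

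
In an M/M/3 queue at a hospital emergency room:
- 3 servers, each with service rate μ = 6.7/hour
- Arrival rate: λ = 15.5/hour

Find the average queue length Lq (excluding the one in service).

Traffic intensity: ρ = λ/(cμ) = 15.5/(3×6.7) = 0.7711
Since ρ = 0.7711 < 1, system is stable.
Offered load a = λ/μ = cρ = 15.5/6.7 = 2.3134
P₀ = [ Σₙ₌₀^2 aⁿ/n! + a^3/(3!(1-ρ)) ]⁻¹
Σ = a^0/0! + a^1/1! + a^2/2! = 1.0000 + 2.3134 + 2.6760 = 5.9894
a^3/(3!(1-ρ)) = 12.3814/(6 × 0.228856) = 9.0169
P₀ = 1/(5.9894 + 9.0169) = 0.06664
Lq = P₀·a^3·ρ / (3!(1-ρ)²) = 0.066639 × 12.3814 × 0.77114 / (6 × 0.052375) = 2.0247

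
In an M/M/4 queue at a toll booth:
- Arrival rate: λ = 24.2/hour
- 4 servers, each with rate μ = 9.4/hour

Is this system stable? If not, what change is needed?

Stability requires ρ = λ/(cμ) < 1
ρ = 24.2/(4 × 9.4) = 24.2/37.60 = 0.6436
Since 0.6436 < 1, the system is STABLE.
The servers are busy 64.36% of the time.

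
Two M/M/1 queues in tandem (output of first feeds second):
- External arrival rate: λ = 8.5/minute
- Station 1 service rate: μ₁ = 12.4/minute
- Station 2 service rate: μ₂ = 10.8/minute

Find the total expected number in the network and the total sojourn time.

By Jackson's theorem, each station behaves as independent M/M/1.
Station 1: ρ₁ = 8.5/12.4 = 0.6855, L₁ = ρ₁/(1-ρ₁) = λ/(μ₁-λ) = 8.5/3.90 = 2.17949
Station 2: ρ₂ = 8.5/10.8 = 0.7870, L₂ = ρ₂/(1-ρ₂) = λ/(μ₂-λ) = 8.5/2.30 = 3.69565
Total: L = L₁ + L₂ = 2.17949 + 3.69565 = 5.8751
W = L/λ = 5.8751/8.5 = 0.6912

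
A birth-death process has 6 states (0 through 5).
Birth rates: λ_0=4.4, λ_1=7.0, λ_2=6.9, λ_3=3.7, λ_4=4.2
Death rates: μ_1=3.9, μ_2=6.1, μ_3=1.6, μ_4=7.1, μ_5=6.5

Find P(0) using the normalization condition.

Ratios P(n)/P(0) = (λ₀···λₙ₋₁)/(μ₁···μₙ):
P(1)/P(0) = (4.4)/(3.9) = 1.1282
P(2)/P(0) = (4.4×7.0)/(3.9×6.1) = 1.2947
P(3)/P(0) = (4.4×7.0×6.9)/(3.9×6.1×1.6) = 5.5832
P(4)/P(0) = (4.4×7.0×6.9×3.7)/(3.9×6.1×1.6×7.1) = 2.9096
P(5)/P(0) = (4.4×7.0×6.9×3.7×4.2)/(3.9×6.1×1.6×7.1×6.5) = 1.8800

Normalization: ∑ P(n) = 1
P(0) × (1.0000 + 1.1282 + 1.2947 + 5.5832 + 2.9096 + 1.8800) = 1
P(0) × 13.7957 = 1
P(0) = 1/13.7957 = 0.07249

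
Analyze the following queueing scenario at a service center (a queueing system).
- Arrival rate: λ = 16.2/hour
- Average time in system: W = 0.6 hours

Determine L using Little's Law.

Little's Law: L = λW
L = 16.2 × 0.6 = 9.7200 customers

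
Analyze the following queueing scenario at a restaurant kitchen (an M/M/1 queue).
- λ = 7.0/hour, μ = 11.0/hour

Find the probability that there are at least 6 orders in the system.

ρ = λ/μ = 7.0/11.0 = 0.63636
P(N ≥ n) = ρⁿ
P(N ≥ 6) = 0.63636^6
P(N ≥ 6) = 0.06641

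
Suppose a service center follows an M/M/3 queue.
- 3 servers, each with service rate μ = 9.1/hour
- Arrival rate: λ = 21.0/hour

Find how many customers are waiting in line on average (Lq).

Traffic intensity: ρ = λ/(cμ) = 21.0/(3×9.1) = 0.7692
Since ρ = 0.7692 < 1, system is stable.
Offered load a = λ/μ = cρ = 21.0/9.1 = 2.3077
P₀ = [ Σₙ₌₀^2 aⁿ/n! + a^3/(3!(1-ρ)) ]⁻¹
Σ = a^0/0! + a^1/1! + a^2/2! = 1.0000 + 2.3077 + 2.6627 = 5.9704
a^3/(3!(1-ρ)) = 12.2895/(6 × 0.23077) = 8.8757
P₀ = 1/(5.9704 + 8.8757) = 0.06736
Lq = P₀·a^3·ρ / (3!(1-ρ)²) = 0.0673575 × 12.2895 × 0.769231 / (6 × 0.0532544) = 1.9928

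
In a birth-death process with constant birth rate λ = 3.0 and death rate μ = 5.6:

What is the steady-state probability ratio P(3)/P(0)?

For constant rates: P(n)/P(0) = (λ/μ)^n
P(3)/P(0) = (3.0/5.6)^3 = 0.5357^3 = 0.1537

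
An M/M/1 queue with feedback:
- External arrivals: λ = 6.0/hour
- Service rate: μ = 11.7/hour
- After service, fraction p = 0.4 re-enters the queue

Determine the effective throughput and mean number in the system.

Effective arrival rate: λ_eff = λ/(1-p) = 6.0/(1-0.4) = 6.0/0.60 = 10.0000
ρ = λ_eff/μ = 10.0000/11.7 = 0.854701
L = ρ/(1-ρ) = 0.854701/(1-0.854701) = 5.8824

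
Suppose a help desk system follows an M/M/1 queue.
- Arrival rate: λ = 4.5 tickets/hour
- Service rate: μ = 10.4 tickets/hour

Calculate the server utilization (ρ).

Server utilization: ρ = λ/μ
ρ = 4.5/10.4 = 0.4327
The server is busy 43.27% of the time.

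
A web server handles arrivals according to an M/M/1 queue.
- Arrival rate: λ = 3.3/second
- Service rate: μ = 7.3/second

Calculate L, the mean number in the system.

ρ = λ/μ = 3.3/7.3 = 0.4521
For M/M/1: L = λ/(μ-λ)
L = 3.3/(7.3-3.3) = 3.3/4.00
L = 0.8250 requests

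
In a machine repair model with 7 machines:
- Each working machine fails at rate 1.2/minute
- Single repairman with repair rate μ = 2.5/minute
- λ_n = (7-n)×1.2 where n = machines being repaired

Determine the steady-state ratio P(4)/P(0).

P(4)/P(0) = ∏_{i=0}^{4-1} λ_i/μ_{i+1}
= (7-0)×1.2/2.5 × (7-1)×1.2/2.5 × (7-2)×1.2/2.5 × (7-3)×1.2/2.5
= 44.5907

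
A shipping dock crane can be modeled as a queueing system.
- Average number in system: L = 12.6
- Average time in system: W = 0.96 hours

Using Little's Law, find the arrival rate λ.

Little's Law: L = λW, so λ = L/W
λ = 12.6/0.96 = 13.1250 containers/hour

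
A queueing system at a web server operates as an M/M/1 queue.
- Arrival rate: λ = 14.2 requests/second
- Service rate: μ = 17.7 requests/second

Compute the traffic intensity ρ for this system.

Server utilization: ρ = λ/μ
ρ = 14.2/17.7 = 0.8023
The server is busy 80.23% of the time.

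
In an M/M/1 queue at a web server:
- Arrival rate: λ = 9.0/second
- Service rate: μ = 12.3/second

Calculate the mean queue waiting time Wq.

First, compute utilization: ρ = λ/μ = 9.0/12.3 = 0.7317
For M/M/1: Wq = λ/(μ(μ-λ))
Wq = 9.0/(12.3 × (12.3-9.0))
Wq = 9.0/(12.3 × 3.30)
Wq = 0.2217 seconds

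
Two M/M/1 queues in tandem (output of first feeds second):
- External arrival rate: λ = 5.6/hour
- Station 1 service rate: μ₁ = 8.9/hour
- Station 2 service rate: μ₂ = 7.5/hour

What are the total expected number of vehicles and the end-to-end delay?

By Jackson's theorem, each station behaves as independent M/M/1.
Station 1: ρ₁ = 5.6/8.9 = 0.6292, L₁ = ρ₁/(1-ρ₁) = λ/(μ₁-λ) = 5.6/3.30 = 1.69697
Station 2: ρ₂ = 5.6/7.5 = 0.7467, L₂ = ρ₂/(1-ρ₂) = λ/(μ₂-λ) = 5.6/1.90 = 2.94737
Total: L = L₁ + L₂ = 1.69697 + 2.94737 = 4.6443
W = L/λ = 4.6443/5.6 = 0.8293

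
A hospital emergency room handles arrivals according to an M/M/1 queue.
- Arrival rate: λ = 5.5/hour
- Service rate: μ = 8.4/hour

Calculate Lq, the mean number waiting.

ρ = λ/μ = 5.5/8.4 = 0.6548
For M/M/1: Lq = λ²/(μ(μ-λ))
Lq = 30.25/(8.4 × 2.90)
Lq = 1.2418 patients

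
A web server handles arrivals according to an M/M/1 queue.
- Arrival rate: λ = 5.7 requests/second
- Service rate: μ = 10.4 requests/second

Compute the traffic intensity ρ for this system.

Server utilization: ρ = λ/μ
ρ = 5.7/10.4 = 0.5481
The server is busy 54.81% of the time.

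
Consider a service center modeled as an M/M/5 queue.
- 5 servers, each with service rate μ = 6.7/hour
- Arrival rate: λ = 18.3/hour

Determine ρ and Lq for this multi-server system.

Traffic intensity: ρ = λ/(cμ) = 18.3/(5×6.7) = 0.5463
Since ρ = 0.5463 < 1, system is stable.
Offered load a = λ/μ = cρ = 18.3/6.7 = 2.7313
P₀ = [ Σₙ₌₀^4 aⁿ/n! + a^5/(5!(1-ρ)) ]⁻¹
Σ = a^0/0! + a^1/1! + a^2/2! + a^3/3! + a^4/4! = 1.0000 + 2.7313 + 3.7301 + 3.3961 + 2.3190 = 13.1765
a^5/(5!(1-ρ)) = 152.0132/(120 × 0.45373) = 2.7919
P₀ = 1/(13.1765 + 2.7919) = 0.06262
Lq = P₀·a^5·ρ / (5!(1-ρ)²) = 0.06262 × 152.0132 × 0.5463 / (120 × 0.2059) = 0.2105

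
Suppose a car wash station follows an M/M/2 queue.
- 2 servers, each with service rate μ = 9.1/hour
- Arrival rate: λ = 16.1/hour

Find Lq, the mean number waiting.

Traffic intensity: ρ = λ/(cμ) = 16.1/(2×9.1) = 0.8846
Since ρ = 0.8846 < 1, system is stable.
Offered load a = λ/μ = cρ = 16.1/9.1 = 1.7692
P₀ = [ Σₙ₌₀^1 aⁿ/n! + a^2/(2!(1-ρ)) ]⁻¹
Σ = a^0/0! + a^1/1! = 1.0000 + 1.7692 = 2.7692
a^2/(2!(1-ρ)) = 3.13018/(2 × 0.115385) = 13.5641
P₀ = 1/(2.7692 + 13.5641) = 0.06122
Lq = P₀·a^2·ρ / (2!(1-ρ)²) = 0.0612245 × 3.13018 × 0.884615 / (2 × 0.0133136) = 6.3668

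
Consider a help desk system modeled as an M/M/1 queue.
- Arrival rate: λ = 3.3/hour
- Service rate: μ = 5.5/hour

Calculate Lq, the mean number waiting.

ρ = λ/μ = 3.3/5.5 = 0.6000
For M/M/1: Lq = λ²/(μ(μ-λ))
Lq = 10.89/(5.5 × 2.20)
Lq = 0.9000 tickets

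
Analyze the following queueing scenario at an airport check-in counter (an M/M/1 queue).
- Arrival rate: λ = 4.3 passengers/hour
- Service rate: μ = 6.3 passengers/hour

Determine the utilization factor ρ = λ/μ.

Server utilization: ρ = λ/μ
ρ = 4.3/6.3 = 0.6825
The server is busy 68.25% of the time.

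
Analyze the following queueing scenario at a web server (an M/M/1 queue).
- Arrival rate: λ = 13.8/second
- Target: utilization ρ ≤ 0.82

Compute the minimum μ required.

ρ = λ/μ, so μ = λ/ρ
μ ≥ 13.8/0.82 = 16.8293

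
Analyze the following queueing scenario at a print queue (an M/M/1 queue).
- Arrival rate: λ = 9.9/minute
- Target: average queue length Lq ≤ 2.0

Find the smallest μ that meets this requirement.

For M/M/1: Lq = λ²/(μ(μ-λ))
Need Lq ≤ 2.0, i.e. μ(μ-λ) ≥ λ²/2.0
μ² - 9.9μ - 98.01/2.0 ≥ 0  →  μ² - 9.9μ - 49.0050 ≥ 0
Quadratic formula (positive root): μ = [λ + √(λ² + 4×49.0050)]/2
Discriminant: 98.01 + 4×49.0050 = 294.0300, √294.0300 = 17.147303
μ ≥ (9.9 + 17.147303)/2 = 13.5237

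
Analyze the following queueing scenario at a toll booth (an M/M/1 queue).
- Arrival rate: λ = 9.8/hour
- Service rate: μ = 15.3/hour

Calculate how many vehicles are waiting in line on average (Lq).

ρ = λ/μ = 9.8/15.3 = 0.6405
For M/M/1: Lq = λ²/(μ(μ-λ))
Lq = 96.04/(15.3 × 5.50)
Lq = 1.1413 vehicles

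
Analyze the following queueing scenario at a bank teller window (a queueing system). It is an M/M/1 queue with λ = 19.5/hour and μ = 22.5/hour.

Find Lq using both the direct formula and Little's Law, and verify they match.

Method 1 (direct): Lq = λ²/(μ(μ-λ)) = 380.25/(22.5 × 3.00) = 5.6333

Method 2 (Little's Law):
W = 1/(μ-λ) = 1/3.00 = 0.333333
Wq = W - 1/μ = 0.333333 - 0.0444444 = 0.288889
Lq = λWq = 19.5 × 0.288889 = 5.6333 ✔ (matches Method 1)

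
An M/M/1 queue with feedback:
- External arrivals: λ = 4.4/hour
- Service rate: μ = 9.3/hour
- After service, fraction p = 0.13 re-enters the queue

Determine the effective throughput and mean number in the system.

Effective arrival rate: λ_eff = λ/(1-p) = 4.4/(1-0.13) = 4.4/0.87 = 5.05747
ρ = λ_eff/μ = 5.05747/9.3 = 0.54381
L = ρ/(1-ρ) = 0.54381/(1-0.54381) = 1.1921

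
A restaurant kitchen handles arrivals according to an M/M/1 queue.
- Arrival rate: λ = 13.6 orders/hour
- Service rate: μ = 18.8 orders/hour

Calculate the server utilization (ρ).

Server utilization: ρ = λ/μ
ρ = 13.6/18.8 = 0.7234
The server is busy 72.34% of the time.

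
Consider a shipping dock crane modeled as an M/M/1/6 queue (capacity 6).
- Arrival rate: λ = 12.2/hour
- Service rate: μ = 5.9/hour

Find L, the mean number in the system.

ρ = λ/μ = 12.2/5.9 = 2.0678
P₀ = (1-ρ)/(1-ρ^(K+1)) = (1-2.0678)/(1-2.0678^7) = -1.0678/-160.6440 = 0.006647
P_K = P₀×ρ^K = 0.006647 × 2.0678^6 = 0.006647 × 78.1720 = 0.5196
L = ρ[1 - (K+1)ρ^K + Kρ^(K+1)] / [(1-ρ)(1-ρ^(K+1))]
L = 2.0678 × (1 - 7×78.1720 + 6×161.6440) / ((1 - 2.0678) × (1 - 161.6440)) = 5.1071 containers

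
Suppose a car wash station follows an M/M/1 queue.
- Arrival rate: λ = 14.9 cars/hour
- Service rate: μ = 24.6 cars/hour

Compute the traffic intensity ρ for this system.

Server utilization: ρ = λ/μ
ρ = 14.9/24.6 = 0.6057
The server is busy 60.57% of the time.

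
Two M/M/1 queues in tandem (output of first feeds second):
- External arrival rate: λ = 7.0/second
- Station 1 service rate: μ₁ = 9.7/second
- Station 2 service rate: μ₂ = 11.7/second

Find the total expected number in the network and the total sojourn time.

By Jackson's theorem, each station behaves as independent M/M/1.
Station 1: ρ₁ = 7.0/9.7 = 0.7216, L₁ = ρ₁/(1-ρ₁) = λ/(μ₁-λ) = 7.0/2.70 = 2.5926
Station 2: ρ₂ = 7.0/11.7 = 0.5983, L₂ = ρ₂/(1-ρ₂) = λ/(μ₂-λ) = 7.0/4.70 = 1.4894
Total: L = L₁ + L₂ = 2.5926 + 1.4894 = 4.0820
W = L/λ = 4.0820/7.0 = 0.5831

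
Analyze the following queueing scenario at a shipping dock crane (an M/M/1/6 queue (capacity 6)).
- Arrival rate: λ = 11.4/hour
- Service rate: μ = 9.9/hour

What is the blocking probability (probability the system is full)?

ρ = λ/μ = 11.4/9.9 = 1.15152
P₀ = (1-ρ)/(1-ρ^(K+1)) = (1-1.15152)/(1-1.15152^7) = -0.15152/-1.6847 = 0.08994
P_K = P₀×ρ^K = 0.08994 × 1.15152^6 = 0.08994 × 2.3315 = 0.2097
Blocking probability = 20.97%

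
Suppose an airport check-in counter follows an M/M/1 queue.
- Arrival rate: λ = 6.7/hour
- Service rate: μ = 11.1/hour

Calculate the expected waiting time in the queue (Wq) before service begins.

First, compute utilization: ρ = λ/μ = 6.7/11.1 = 0.6036
For M/M/1: Wq = λ/(μ(μ-λ))
Wq = 6.7/(11.1 × (11.1-6.7))
Wq = 6.7/(11.1 × 4.40)
Wq = 0.1372 hours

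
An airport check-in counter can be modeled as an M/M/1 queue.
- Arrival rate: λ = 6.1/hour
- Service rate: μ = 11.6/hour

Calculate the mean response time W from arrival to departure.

First, compute utilization: ρ = λ/μ = 6.1/11.6 = 0.5259
For M/M/1: W = 1/(μ-λ)
W = 1/(11.6-6.1) = 1/5.50
W = 0.1818 hours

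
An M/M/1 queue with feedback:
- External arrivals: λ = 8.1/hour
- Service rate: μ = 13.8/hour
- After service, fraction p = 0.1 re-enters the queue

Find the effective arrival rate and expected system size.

Effective arrival rate: λ_eff = λ/(1-p) = 8.1/(1-0.1) = 8.1/0.90 = 9.0000
ρ = λ_eff/μ = 9.0000/13.8 = 0.65217
L = ρ/(1-ρ) = 0.65217/(1-0.65217) = 1.8750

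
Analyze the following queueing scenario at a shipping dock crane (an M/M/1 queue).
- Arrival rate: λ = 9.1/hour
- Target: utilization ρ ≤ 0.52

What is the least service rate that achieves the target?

ρ = λ/μ, so μ = λ/ρ
μ ≥ 9.1/0.52 = 17.5000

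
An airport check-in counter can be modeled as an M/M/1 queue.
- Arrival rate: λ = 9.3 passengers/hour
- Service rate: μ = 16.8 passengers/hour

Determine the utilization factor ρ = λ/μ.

Server utilization: ρ = λ/μ
ρ = 9.3/16.8 = 0.5536
The server is busy 55.36% of the time.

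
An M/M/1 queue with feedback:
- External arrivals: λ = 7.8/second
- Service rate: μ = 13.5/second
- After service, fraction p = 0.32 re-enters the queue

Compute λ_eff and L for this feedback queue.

Effective arrival rate: λ_eff = λ/(1-p) = 7.8/(1-0.32) = 7.8/0.68 = 11.47059
ρ = λ_eff/μ = 11.47059/13.5 = 0.849673
L = ρ/(1-ρ) = 0.849673/(1-0.849673) = 5.6522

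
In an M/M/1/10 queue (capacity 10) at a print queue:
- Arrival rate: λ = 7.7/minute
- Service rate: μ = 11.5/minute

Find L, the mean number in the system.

ρ = λ/μ = 7.7/11.5 = 0.66957
P₀ = (1-ρ)/(1-ρ^(K+1)) = (1-0.66957)/(1-0.66957^11) = 0.33043/0.98787 = 0.3345
P_K = P₀×ρ^K = 0.3345 × 0.66957^10 = 0.3345 × 0.01811 = 0.006058
L = ρ[1 - (K+1)ρ^K + Kρ^(K+1)] / [(1-ρ)(1-ρ^(K+1))]
L = 0.66957 × (1 - 11×0.018112 + 10×0.012127) / ((1 - 0.66957) × (1 - 0.012127)) = 1.8913 jobs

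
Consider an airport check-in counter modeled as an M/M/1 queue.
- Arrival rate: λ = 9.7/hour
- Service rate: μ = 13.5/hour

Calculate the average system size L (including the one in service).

ρ = λ/μ = 9.7/13.5 = 0.7185
For M/M/1: L = λ/(μ-λ)
L = 9.7/(13.5-9.7) = 9.7/3.80
L = 2.5526 passengers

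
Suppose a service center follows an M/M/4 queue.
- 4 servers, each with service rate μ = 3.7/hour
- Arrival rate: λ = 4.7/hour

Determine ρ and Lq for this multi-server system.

Traffic intensity: ρ = λ/(cμ) = 4.7/(4×3.7) = 0.3176
Since ρ = 0.3176 < 1, system is stable.
Offered load a = λ/μ = cρ = 4.7/3.7 = 1.2703
P₀ = [ Σₙ₌₀^3 aⁿ/n! + a^4/(4!(1-ρ)) ]⁻¹
Σ = a^0/0! + a^1/1! + a^2/2! + a^3/3! = 1.0000 + 1.2703 + 0.8068 + 0.3416 = 3.4187
a^4/(4!(1-ρ)) = 2.6037/(24 × 0.6824) = 0.1590
P₀ = 1/(3.4187 + 0.1590) = 0.2795
Lq = P₀·a^4·ρ / (4!(1-ρ)²) = 0.2795 × 2.6037 × 0.3176 / (24 × 0.4657) = 0.02068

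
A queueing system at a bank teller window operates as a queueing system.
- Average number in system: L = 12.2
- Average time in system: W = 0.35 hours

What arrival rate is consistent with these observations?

Little's Law: L = λW, so λ = L/W
λ = 12.2/0.35 = 34.8571 transactions/hour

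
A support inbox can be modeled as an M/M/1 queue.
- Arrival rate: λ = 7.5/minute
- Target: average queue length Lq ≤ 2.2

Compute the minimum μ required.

For M/M/1: Lq = λ²/(μ(μ-λ))
Need Lq ≤ 2.2, i.e. μ(μ-λ) ≥ λ²/2.2
μ² - 7.5μ - 56.25/2.2 ≥ 0  →  μ² - 7.5μ - 25.56818 ≥ 0
Quadratic formula (positive root): μ = [λ + √(λ² + 4×25.56818)]/2
Discriminant: 56.25 + 4×25.56818 = 158.5227, √158.5227 = 12.5906
μ ≥ (7.5 + 12.5906)/2 = 10.0453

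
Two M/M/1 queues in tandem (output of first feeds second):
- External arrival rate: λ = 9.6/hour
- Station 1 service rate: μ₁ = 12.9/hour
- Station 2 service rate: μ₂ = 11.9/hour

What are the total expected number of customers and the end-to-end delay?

By Jackson's theorem, each station behaves as independent M/M/1.
Station 1: ρ₁ = 9.6/12.9 = 0.7442, L₁ = ρ₁/(1-ρ₁) = λ/(μ₁-λ) = 9.6/3.30 = 2.9091
Station 2: ρ₂ = 9.6/11.9 = 0.8067, L₂ = ρ₂/(1-ρ₂) = λ/(μ₂-λ) = 9.6/2.30 = 4.1739
Total: L = L₁ + L₂ = 2.9091 + 4.1739 = 7.0830
W = L/λ = 7.0830/9.6 = 0.7378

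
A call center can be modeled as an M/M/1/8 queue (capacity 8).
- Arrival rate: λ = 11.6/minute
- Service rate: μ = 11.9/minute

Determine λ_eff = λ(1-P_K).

ρ = λ/μ = 11.6/11.9 = 0.97479
P₀ = (1-ρ)/(1-ρ^(K+1)) = (1-0.97479)/(1-0.97479^9) = 0.02521/0.2053 = 0.1228
P_K = P₀×ρ^K = 0.1228 × 0.97479^8 = 0.1228 × 0.8152 = 0.1001
λ_eff = λ(1-P_K) = 11.6 × (1 - 0.1001) = 11.6 × 0.8999 = 10.4388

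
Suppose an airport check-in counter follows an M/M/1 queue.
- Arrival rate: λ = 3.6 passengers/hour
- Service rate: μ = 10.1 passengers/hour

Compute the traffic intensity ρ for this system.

Server utilization: ρ = λ/μ
ρ = 3.6/10.1 = 0.3564
The server is busy 35.64% of the time.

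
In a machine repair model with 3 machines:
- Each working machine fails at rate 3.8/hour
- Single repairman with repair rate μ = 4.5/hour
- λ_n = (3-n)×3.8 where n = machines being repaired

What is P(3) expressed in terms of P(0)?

P(3)/P(0) = ∏_{i=0}^{3-1} λ_i/μ_{i+1}
= (3-0)×3.8/4.5 × (3-1)×3.8/4.5 × (3-2)×3.8/4.5
= 3.6130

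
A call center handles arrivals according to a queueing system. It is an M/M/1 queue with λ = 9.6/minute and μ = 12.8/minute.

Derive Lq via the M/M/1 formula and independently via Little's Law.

Method 1 (direct): Lq = λ²/(μ(μ-λ)) = 92.16/(12.8 × 3.20) = 2.2500

Method 2 (Little's Law):
W = 1/(μ-λ) = 1/3.20 = 0.3125
Wq = W - 1/μ = 0.3125 - 0.07812 = 0.23437
Lq = λWq = 9.6 × 0.23437 = 2.2500 ✔ (matches Method 1)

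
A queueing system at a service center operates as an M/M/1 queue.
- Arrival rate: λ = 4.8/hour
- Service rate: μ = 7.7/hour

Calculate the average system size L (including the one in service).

ρ = λ/μ = 4.8/7.7 = 0.6234
For M/M/1: L = λ/(μ-λ)
L = 4.8/(7.7-4.8) = 4.8/2.90
L = 1.6552 customers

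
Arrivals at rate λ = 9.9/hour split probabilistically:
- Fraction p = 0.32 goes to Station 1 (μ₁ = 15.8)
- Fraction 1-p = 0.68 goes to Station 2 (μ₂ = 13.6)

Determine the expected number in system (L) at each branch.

Effective rates: λ₁ = 9.9×0.32 = 3.168, λ₂ = 9.9×0.68 = 6.732
Station 1: ρ₁ = 3.168/15.8 = 0.2005, L₁ = ρ₁/(1-ρ₁) = 0.2005/(1-0.2005) = 0.2508
Station 2: ρ₂ = 6.732/13.6 = 0.4950, L₂ = ρ₂/(1-ρ₂) = 0.4950/(1-0.4950) = 0.9802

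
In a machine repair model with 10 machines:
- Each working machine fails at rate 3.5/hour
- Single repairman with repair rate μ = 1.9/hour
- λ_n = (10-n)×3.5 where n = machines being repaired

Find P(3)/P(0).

P(3)/P(0) = ∏_{i=0}^{3-1} λ_i/μ_{i+1}
= (10-0)×3.5/1.9 × (10-1)×3.5/1.9 × (10-2)×3.5/1.9
= 4500.6561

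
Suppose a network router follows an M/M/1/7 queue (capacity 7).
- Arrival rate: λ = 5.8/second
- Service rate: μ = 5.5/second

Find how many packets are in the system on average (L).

ρ = λ/μ = 5.8/5.5 = 1.05455
P₀ = (1-ρ)/(1-ρ^(K+1)) = (1-1.05455)/(1-1.05455^8) = -0.05455/-0.5295 = 0.1030
P_K = P₀×ρ^K = 0.1030 × 1.05455^7 = 0.1030 × 1.4503 = 0.1494
L = ρ[1 - (K+1)ρ^K + Kρ^(K+1)] / [(1-ρ)(1-ρ^(K+1))]
L = 1.05455 × (1 - 8×1.450341 + 7×1.529457) / ((1 - 1.05455) × (1 - 1.529457)) = 3.7780 packets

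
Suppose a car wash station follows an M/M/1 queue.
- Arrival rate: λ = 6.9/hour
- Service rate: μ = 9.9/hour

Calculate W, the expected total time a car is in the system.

First, compute utilization: ρ = λ/μ = 6.9/9.9 = 0.6970
For M/M/1: W = 1/(μ-λ)
W = 1/(9.9-6.9) = 1/3.00
W = 0.3333 hours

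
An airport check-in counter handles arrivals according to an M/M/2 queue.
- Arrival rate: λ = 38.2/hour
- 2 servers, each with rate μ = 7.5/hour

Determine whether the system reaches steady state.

Stability requires ρ = λ/(cμ) < 1
ρ = 38.2/(2 × 7.5) = 38.2/15.00 = 2.5467
Since 2.5467 ≥ 1, the system is UNSTABLE.
Need c > λ/μ = 38.2/7.5 = 5.09.
Minimum servers needed: c = 6.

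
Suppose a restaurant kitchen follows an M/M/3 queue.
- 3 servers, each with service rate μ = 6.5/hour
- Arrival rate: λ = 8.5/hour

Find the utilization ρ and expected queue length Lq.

Traffic intensity: ρ = λ/(cμ) = 8.5/(3×6.5) = 0.4359
Since ρ = 0.4359 < 1, system is stable.
Offered load a = λ/μ = cρ = 8.5/6.5 = 1.3077
P₀ = [ Σₙ₌₀^2 aⁿ/n! + a^3/(3!(1-ρ)) ]⁻¹
Σ = a^0/0! + a^1/1! + a^2/2! = 1.0000 + 1.3077 + 0.8550 = 3.1627
a^3/(3!(1-ρ)) = 2.2362/(6 × 0.5641) = 0.6607
P₀ = 1/(3.1627 + 0.6607) = 0.2615
Lq = P₀·a^3·ρ / (3!(1-ρ)²) = 0.2615 × 2.2362 × 0.4359 / (6 × 0.3182) = 0.1335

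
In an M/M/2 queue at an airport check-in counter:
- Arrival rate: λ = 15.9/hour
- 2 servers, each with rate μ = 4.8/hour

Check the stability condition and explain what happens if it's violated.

Stability requires ρ = λ/(cμ) < 1
ρ = 15.9/(2 × 4.8) = 15.9/9.60 = 1.6562
Since 1.6562 ≥ 1, the system is UNSTABLE.
Need c > λ/μ = 15.9/4.8 = 3.31.
Minimum servers needed: c = 4.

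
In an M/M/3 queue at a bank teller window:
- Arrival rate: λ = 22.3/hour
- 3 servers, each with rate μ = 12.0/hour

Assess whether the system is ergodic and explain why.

Stability requires ρ = λ/(cμ) < 1
ρ = 22.3/(3 × 12.0) = 22.3/36.00 = 0.6194
Since 0.6194 < 1, the system is STABLE.
The servers are busy 61.94% of the time.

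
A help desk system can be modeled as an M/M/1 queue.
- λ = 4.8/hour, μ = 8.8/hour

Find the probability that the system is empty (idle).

ρ = λ/μ = 4.8/8.8 = 0.5455
P(0) = 1 - ρ = 1 - 0.5455 = 0.4545
The server is idle 45.45% of the time.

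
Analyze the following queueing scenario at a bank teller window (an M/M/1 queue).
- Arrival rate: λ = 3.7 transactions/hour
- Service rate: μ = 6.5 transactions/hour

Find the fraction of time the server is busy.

Server utilization: ρ = λ/μ
ρ = 3.7/6.5 = 0.5692
The server is busy 56.92% of the time.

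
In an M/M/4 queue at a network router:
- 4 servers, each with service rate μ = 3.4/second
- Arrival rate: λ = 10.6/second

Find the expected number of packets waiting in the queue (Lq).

Traffic intensity: ρ = λ/(cμ) = 10.6/(4×3.4) = 0.7794
Since ρ = 0.7794 < 1, system is stable.
Offered load a = λ/μ = cρ = 10.6/3.4 = 3.1176
P₀ = [ Σₙ₌₀^3 aⁿ/n! + a^4/(4!(1-ρ)) ]⁻¹
Σ = a^0/0! + a^1/1! + a^2/2! + a^3/3! = 1.00000 + 3.11765 + 4.85986 + 5.05044 = 14.0280
a^4/(4!(1-ρ)) = 94.4730/(24 × 0.220588) = 17.8449
P₀ = 1/(14.0280 + 17.8449) = 0.03137
Lq = P₀·a^4·ρ / (4!(1-ρ)²) = 0.0313747 × 94.4730 × 0.779412 / (24 × 0.0486592) = 1.9782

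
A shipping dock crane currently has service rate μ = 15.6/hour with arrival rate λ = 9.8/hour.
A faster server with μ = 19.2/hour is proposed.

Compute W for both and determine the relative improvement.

System 1: ρ₁ = 9.8/15.6 = 0.6282, W₁ = 1/(15.6-9.8) = 0.17241
System 2: ρ₂ = 9.8/19.2 = 0.5104, W₂ = 1/(19.2-9.8) = 0.10638
Improvement: (W₁-W₂)/W₁ = (0.17241-0.10638)/0.17241 = 38.30%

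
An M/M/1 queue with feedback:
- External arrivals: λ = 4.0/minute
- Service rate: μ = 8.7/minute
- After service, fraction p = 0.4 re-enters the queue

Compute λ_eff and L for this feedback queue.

Effective arrival rate: λ_eff = λ/(1-p) = 4.0/(1-0.4) = 4.0/0.60 = 6.66667
ρ = λ_eff/μ = 6.66667/8.7 = 0.766284
L = ρ/(1-ρ) = 0.766284/(1-0.766284) = 3.2787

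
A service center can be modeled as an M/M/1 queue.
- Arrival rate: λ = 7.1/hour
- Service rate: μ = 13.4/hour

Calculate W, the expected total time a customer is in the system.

First, compute utilization: ρ = λ/μ = 7.1/13.4 = 0.5299
For M/M/1: W = 1/(μ-λ)
W = 1/(13.4-7.1) = 1/6.30
W = 0.1587 hours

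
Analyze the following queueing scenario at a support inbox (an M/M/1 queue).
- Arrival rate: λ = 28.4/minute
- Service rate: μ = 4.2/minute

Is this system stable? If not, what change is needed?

Stability requires ρ = λ/(cμ) < 1
ρ = 28.4/(1 × 4.2) = 28.4/4.20 = 6.7619
Since 6.7619 ≥ 1, the system is UNSTABLE.
Queue grows without bound. Need μ > λ = 28.4.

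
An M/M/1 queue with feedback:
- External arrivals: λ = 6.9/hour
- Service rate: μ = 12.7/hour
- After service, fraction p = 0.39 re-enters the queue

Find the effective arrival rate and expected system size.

Effective arrival rate: λ_eff = λ/(1-p) = 6.9/(1-0.39) = 6.9/0.61 = 11.311475
ρ = λ_eff/μ = 11.311475/12.7 = 0.890667
L = ρ/(1-ρ) = 0.890667/(1-0.890667) = 8.1464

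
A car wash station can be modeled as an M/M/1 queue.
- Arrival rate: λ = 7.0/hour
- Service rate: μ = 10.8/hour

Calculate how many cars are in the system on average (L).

ρ = λ/μ = 7.0/10.8 = 0.6481
For M/M/1: L = λ/(μ-λ)
L = 7.0/(10.8-7.0) = 7.0/3.80
L = 1.8421 cars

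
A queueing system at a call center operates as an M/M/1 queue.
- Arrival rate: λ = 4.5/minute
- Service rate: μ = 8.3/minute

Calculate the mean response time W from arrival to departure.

First, compute utilization: ρ = λ/μ = 4.5/8.3 = 0.5422
For M/M/1: W = 1/(μ-λ)
W = 1/(8.3-4.5) = 1/3.80
W = 0.2632 minutes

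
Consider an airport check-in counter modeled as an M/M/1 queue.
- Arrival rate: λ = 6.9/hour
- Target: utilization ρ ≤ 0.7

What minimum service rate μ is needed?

ρ = λ/μ, so μ = λ/ρ
μ ≥ 6.9/0.7 = 9.8571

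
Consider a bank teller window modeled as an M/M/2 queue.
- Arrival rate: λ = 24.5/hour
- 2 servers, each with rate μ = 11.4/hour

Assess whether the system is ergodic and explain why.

Stability requires ρ = λ/(cμ) < 1
ρ = 24.5/(2 × 11.4) = 24.5/22.80 = 1.0746
Since 1.0746 ≥ 1, the system is UNSTABLE.
Need c > λ/μ = 24.5/11.4 = 2.15.
Minimum servers needed: c = 3.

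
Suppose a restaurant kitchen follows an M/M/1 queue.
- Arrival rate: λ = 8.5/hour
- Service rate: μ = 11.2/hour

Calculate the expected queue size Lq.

ρ = λ/μ = 8.5/11.2 = 0.7589
For M/M/1: Lq = λ²/(μ(μ-λ))
Lq = 72.25/(11.2 × 2.70)
Lq = 2.3892 orders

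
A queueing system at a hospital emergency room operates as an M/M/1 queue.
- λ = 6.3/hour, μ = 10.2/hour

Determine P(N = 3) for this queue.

ρ = λ/μ = 6.3/10.2 = 0.61765
P(n) = (1-ρ)ρⁿ
P(3) = (1-0.61765) × 0.61765^3
P(3) = 0.38235 × 0.23563
P(3) = 0.09009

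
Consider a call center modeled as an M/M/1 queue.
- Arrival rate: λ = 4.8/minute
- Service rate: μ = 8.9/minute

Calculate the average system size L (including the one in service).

ρ = λ/μ = 4.8/8.9 = 0.5393
For M/M/1: L = λ/(μ-λ)
L = 4.8/(8.9-4.8) = 4.8/4.10
L = 1.1707 calls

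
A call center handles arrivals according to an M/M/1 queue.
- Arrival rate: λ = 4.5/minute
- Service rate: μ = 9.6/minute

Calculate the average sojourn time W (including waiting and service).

First, compute utilization: ρ = λ/μ = 4.5/9.6 = 0.4688
For M/M/1: W = 1/(μ-λ)
W = 1/(9.6-4.5) = 1/5.10
W = 0.1961 minutes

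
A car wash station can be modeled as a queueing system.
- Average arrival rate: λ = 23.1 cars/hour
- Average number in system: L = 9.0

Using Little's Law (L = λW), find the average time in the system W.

Little's Law: L = λW, so W = L/λ
W = 9.0/23.1 = 0.3896 hours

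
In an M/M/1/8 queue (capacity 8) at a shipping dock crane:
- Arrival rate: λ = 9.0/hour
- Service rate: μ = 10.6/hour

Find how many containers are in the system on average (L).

ρ = λ/μ = 9.0/10.6 = 0.84906
P₀ = (1-ρ)/(1-ρ^(K+1)) = (1-0.84906)/(1-0.84906^9) = 0.15094/0.77068 = 0.1959
P_K = P₀×ρ^K = 0.19585 × 0.84906^8 = 0.19585 × 0.27009 = 0.05290
L = ρ[1 - (K+1)ρ^K + Kρ^(K+1)] / [(1-ρ)(1-ρ^(K+1))]
L = 0.84906 × (1 - 9×0.270089 + 8×0.229322) / ((1 - 0.84906) × (1 - 0.229322)) = 2.9471 containers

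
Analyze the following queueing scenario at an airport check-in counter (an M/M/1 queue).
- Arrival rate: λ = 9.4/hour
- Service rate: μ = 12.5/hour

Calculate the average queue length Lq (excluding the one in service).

ρ = λ/μ = 9.4/12.5 = 0.7520
For M/M/1: Lq = λ²/(μ(μ-λ))
Lq = 88.36/(12.5 × 3.10)
Lq = 2.2803 passengers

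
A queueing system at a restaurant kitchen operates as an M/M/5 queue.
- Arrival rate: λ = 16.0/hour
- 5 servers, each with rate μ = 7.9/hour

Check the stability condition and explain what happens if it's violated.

Stability requires ρ = λ/(cμ) < 1
ρ = 16.0/(5 × 7.9) = 16.0/39.50 = 0.4051
Since 0.4051 < 1, the system is STABLE.
The servers are busy 40.51% of the time.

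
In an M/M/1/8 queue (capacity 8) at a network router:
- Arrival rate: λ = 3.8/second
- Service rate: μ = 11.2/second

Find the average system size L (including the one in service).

ρ = λ/μ = 3.8/11.2 = 0.339286
P₀ = (1-ρ)/(1-ρ^(K+1)) = (1-0.339286)/(1-0.339286^9) = 0.6607/0.9999 = 0.6608
P_K = P₀×ρ^K = 0.6608 × 0.339286^8 = 0.6608 × 0.0001756 = 0.0001160
L = ρ[1 - (K+1)ρ^K + Kρ^(K+1)] / [(1-ρ)(1-ρ^(K+1))]
L = 0.339286 × (1 - 9×0.0001756 + 8×0.00005958) / ((1 - 0.339286) × (1 - 0.00005958)) = 0.5130 packets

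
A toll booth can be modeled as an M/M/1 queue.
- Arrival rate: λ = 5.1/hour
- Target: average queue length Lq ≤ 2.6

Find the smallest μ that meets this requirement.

For M/M/1: Lq = λ²/(μ(μ-λ))
Need Lq ≤ 2.6, i.e. μ(μ-λ) ≥ λ²/2.6
μ² - 5.1μ - 26.01/2.6 ≥ 0  →  μ² - 5.1μ - 10.00385 ≥ 0
Quadratic formula (positive root): μ = [λ + √(λ² + 4×10.00385)]/2
Discriminant: 26.01 + 4×10.00385 = 66.0254, √66.0254 = 8.1256
μ ≥ (5.1 + 8.1256)/2 = 6.6128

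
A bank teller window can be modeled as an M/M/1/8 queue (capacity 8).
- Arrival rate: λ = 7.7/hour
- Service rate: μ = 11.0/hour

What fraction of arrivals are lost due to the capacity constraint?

ρ = λ/μ = 7.7/11.0 = 0.7000
P₀ = (1-ρ)/(1-ρ^(K+1)) = (1-0.7000)/(1-0.7000^9) = 0.3000/0.9596 = 0.3126
P_K = P₀×ρ^K = 0.3126 × 0.7000^8 = 0.3126 × 0.05765 = 0.01802
Blocking probability = 1.80%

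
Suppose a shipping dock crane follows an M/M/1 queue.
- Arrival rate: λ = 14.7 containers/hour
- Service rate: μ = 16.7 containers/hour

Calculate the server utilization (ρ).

Server utilization: ρ = λ/μ
ρ = 14.7/16.7 = 0.8802
The server is busy 88.02% of the time.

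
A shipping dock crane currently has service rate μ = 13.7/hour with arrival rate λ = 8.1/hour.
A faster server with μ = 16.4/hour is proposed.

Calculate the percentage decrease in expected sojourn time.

System 1: ρ₁ = 8.1/13.7 = 0.5912, W₁ = 1/(13.7-8.1) = 0.1786
System 2: ρ₂ = 8.1/16.4 = 0.4939, W₂ = 1/(16.4-8.1) = 0.1205
Improvement: (W₁-W₂)/W₁ = (0.1786-0.1205)/0.1786 = 32.53%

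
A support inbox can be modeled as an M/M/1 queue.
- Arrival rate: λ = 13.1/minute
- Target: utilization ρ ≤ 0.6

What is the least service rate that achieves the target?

ρ = λ/μ, so μ = λ/ρ
μ ≥ 13.1/0.6 = 21.8333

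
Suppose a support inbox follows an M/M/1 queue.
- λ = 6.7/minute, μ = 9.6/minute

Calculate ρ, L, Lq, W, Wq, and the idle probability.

Step 1: ρ = λ/μ = 6.7/9.6 = 0.6979
Step 2: L = λ/(μ-λ) = 6.7/2.90 = 2.3103
Step 3: Lq = λ²/(μ(μ-λ)) = 44.89/(9.6×2.90) = 1.6124
Step 4: W = 1/(μ-λ) = 1/2.90 = 0.344828
Step 5: Wq = λ/(μ(μ-λ)) = 6.7/(9.6×2.90) = 0.2407
Step 6: P(0) = 1-ρ = 0.3021
Verify: L = λW = 6.7×0.344828 = 2.3103 ✔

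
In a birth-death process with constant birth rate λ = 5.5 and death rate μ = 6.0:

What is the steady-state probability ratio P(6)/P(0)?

For constant rates: P(n)/P(0) = (λ/μ)^n
P(6)/P(0) = (5.5/6.0)^6 = 0.91667^6 = 0.5933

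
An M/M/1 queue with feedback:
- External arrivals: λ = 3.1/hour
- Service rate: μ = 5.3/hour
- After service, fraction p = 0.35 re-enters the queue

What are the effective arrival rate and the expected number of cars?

Effective arrival rate: λ_eff = λ/(1-p) = 3.1/(1-0.35) = 3.1/0.65 = 4.76923
ρ = λ_eff/μ = 4.76923/5.3 = 0.899855
L = ρ/(1-ρ) = 0.899855/(1-0.899855) = 8.9855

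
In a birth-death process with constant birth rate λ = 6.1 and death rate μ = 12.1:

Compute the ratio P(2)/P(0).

For constant rates: P(n)/P(0) = (λ/μ)^n
P(2)/P(0) = (6.1/12.1)^2 = 0.5041^2 = 0.2541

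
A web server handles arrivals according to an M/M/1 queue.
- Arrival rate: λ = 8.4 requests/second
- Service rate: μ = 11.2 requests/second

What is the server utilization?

Server utilization: ρ = λ/μ
ρ = 8.4/11.2 = 0.7500
The server is busy 75.00% of the time.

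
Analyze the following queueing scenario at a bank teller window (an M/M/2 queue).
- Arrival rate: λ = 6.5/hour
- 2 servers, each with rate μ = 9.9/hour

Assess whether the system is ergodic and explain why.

Stability requires ρ = λ/(cμ) < 1
ρ = 6.5/(2 × 9.9) = 6.5/19.80 = 0.3283
Since 0.3283 < 1, the system is STABLE.
The servers are busy 32.83% of the time.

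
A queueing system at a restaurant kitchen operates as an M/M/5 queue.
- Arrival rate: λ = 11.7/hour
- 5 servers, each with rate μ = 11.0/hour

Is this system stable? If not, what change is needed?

Stability requires ρ = λ/(cμ) < 1
ρ = 11.7/(5 × 11.0) = 11.7/55.00 = 0.2127
Since 0.2127 < 1, the system is STABLE.
The servers are busy 21.27% of the time.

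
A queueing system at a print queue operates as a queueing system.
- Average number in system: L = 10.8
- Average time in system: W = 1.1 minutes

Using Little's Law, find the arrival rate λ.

Little's Law: L = λW, so λ = L/W
λ = 10.8/1.1 = 9.8182 jobs/minute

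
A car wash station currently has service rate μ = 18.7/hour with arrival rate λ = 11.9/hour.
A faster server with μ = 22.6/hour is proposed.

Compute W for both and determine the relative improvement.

System 1: ρ₁ = 11.9/18.7 = 0.6364, W₁ = 1/(18.7-11.9) = 0.14706
System 2: ρ₂ = 11.9/22.6 = 0.5265, W₂ = 1/(22.6-11.9) = 0.093458
Improvement: (W₁-W₂)/W₁ = (0.14706-0.093458)/0.14706 = 36.45%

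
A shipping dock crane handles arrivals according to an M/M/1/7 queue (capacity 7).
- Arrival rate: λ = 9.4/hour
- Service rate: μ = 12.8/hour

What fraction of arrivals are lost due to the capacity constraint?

ρ = λ/μ = 9.4/12.8 = 0.73438
P₀ = (1-ρ)/(1-ρ^(K+1)) = (1-0.73438)/(1-0.73438^8) = 0.26562/0.91540 = 0.2902
P_K = P₀×ρ^K = 0.2902 × 0.73438^7 = 0.2902 × 0.1152 = 0.03343
Blocking probability = 3.34%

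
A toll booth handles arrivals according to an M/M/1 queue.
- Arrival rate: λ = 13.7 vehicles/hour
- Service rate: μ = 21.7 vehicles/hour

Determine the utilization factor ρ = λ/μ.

Server utilization: ρ = λ/μ
ρ = 13.7/21.7 = 0.6313
The server is busy 63.13% of the time.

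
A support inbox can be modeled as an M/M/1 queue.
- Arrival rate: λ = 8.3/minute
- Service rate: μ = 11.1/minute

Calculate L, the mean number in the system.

ρ = λ/μ = 8.3/11.1 = 0.7477
For M/M/1: L = λ/(μ-λ)
L = 8.3/(11.1-8.3) = 8.3/2.80
L = 2.9643 emails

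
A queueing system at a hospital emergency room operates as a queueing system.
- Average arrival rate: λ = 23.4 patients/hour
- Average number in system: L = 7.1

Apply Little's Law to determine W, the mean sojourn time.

Little's Law: L = λW, so W = L/λ
W = 7.1/23.4 = 0.3034 hours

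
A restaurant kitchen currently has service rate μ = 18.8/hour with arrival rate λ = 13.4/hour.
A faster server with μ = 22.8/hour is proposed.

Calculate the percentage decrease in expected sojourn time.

System 1: ρ₁ = 13.4/18.8 = 0.7128, W₁ = 1/(18.8-13.4) = 0.1852
System 2: ρ₂ = 13.4/22.8 = 0.5877, W₂ = 1/(22.8-13.4) = 0.1064
Improvement: (W₁-W₂)/W₁ = (0.1852-0.1064)/0.1852 = 42.55%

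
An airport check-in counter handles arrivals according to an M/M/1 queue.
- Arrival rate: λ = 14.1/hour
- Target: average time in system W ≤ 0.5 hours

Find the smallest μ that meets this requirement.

For M/M/1: W = 1/(μ-λ)
Need W ≤ 0.5, so 1/(μ-λ) ≤ 0.5
μ - λ ≥ 1/0.5 = 2.0000
μ ≥ 14.1 + 2.0000 = 16.1000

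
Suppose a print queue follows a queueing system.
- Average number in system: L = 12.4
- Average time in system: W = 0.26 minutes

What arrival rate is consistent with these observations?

Little's Law: L = λW, so λ = L/W
λ = 12.4/0.26 = 47.6923 jobs/minute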